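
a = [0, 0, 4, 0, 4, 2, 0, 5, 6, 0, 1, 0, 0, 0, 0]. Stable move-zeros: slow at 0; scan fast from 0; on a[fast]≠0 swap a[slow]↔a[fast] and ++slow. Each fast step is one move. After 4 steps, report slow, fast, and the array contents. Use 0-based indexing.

slow=0 fast=0: a[fast]=0, fast++
slow=0 fast=1: a[fast]=0, fast++
slow=0 fast=2: a[fast]=4≠0 swap→a[0]=4, slow++,fast++
slow=1 fast=3: a[fast]=0, fast++

slow=1, fast=4, a=[4, 0, 0, 0, 4, 2, 0, 5, 6, 0, 1, 0, 0, 0, 0]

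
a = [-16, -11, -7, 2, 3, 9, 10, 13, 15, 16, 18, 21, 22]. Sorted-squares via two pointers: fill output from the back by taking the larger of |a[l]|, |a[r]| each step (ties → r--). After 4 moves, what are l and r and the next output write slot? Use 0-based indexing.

[0,12] |-16|<=|22| out[12]=484 → r--
[0,11] |-16|<=|21| out[11]=441 → r--
[0,10] |-16|<=|18| out[10]=324 → r--
[0,9] |-16|<=|16| out[9]=256 → r--

l=0, r=8, next write slot=8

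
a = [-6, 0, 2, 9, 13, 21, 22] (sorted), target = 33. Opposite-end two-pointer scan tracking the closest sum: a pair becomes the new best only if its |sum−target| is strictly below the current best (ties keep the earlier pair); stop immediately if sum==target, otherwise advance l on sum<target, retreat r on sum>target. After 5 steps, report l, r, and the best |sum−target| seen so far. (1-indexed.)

[1,7] -6+22=16 d=17 * → l++
[2,7] 0+22=22 d=11 * → l++
[3,7] 2+22=24 d=9 * → l++
[4,7] 9+22=31 d=2 * → l++
[5,7] 13+22=35 d=2 → r--

l=5, r=6, best |Δ|=2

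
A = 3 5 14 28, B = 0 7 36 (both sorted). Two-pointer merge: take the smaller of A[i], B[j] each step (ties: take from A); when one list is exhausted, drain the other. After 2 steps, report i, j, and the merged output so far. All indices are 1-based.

i=2, j=2, merged so far=[0, 3]

i=1 j=1: A[i]=3>B[j]=0 take 0, j++
i=1 j=2: A[i]=3<=B[j]=7 take 3, i++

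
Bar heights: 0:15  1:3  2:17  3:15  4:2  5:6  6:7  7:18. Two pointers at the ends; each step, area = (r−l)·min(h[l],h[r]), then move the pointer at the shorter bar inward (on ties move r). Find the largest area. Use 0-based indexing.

max area = 105

[0,7] min(15,18)*7=105 best=105 * → l++
[1,7] min(3,18)*6=18 best=105 → l++
[2,7] min(17,18)*5=85 best=105 → l++
[3,7] min(15,18)*4=60 best=105 → l++
[4,7] min(2,18)*3=6 best=105 → l++
[5,7] min(6,18)*2=12 best=105 → l++
[6,7] min(7,18)*1=7 best=105 → l++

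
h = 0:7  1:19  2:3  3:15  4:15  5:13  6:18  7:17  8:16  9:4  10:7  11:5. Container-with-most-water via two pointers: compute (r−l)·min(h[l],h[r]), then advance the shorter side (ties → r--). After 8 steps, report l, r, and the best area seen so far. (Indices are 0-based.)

l=0 r=11: min(7,5)*11=55 best=55 *, r--
l=0 r=10: min(7,7)*10=70 best=70 *, r--
l=0 r=9: min(7,4)*9=36 best=70, r--
l=0 r=8: min(7,16)*8=56 best=70, l++
l=1 r=8: min(19,16)*7=112 best=112 *, r--
l=1 r=7: min(19,17)*6=102 best=112, r--
l=1 r=6: min(19,18)*5=90 best=112, r--
l=1 r=5: min(19,13)*4=52 best=112, r--

l=1, r=4, best area=112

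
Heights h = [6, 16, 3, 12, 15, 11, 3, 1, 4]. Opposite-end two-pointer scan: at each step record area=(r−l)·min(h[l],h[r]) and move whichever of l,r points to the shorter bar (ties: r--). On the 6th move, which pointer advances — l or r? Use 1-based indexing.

r

l=1 r=9: min(6,4)*8=32 best=32 *, r--
l=1 r=8: min(6,1)*7=7 best=32, r--
l=1 r=7: min(6,3)*6=18 best=32, r--
l=1 r=6: min(6,11)*5=30 best=32, l++
l=2 r=6: min(16,11)*4=44 best=44 *, r--
l=2 r=5: min(16,15)*3=45 best=45 *, r--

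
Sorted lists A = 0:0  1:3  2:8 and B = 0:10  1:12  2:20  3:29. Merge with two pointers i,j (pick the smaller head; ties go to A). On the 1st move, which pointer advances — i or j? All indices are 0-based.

i

i=0 j=0: A[i]=0<=B[j]=10 take 0, i++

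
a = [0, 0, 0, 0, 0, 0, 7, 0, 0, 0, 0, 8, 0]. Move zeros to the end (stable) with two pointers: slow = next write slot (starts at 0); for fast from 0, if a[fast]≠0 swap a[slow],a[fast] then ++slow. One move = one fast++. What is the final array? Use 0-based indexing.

[7, 8, 0, 0, 0, 0, 0, 0, 0, 0, 0, 0, 0]

(s=0,f=0) a[fast]=0 → fast++
(s=0,f=1) a[fast]=0 → fast++
(s=0,f=2) a[fast]=0 → fast++
(s=0,f=3) a[fast]=0 → fast++
(s=0,f=4) a[fast]=0 → fast++
(s=0,f=5) a[fast]=0 → fast++
(s=0,f=6) a[fast]=7≠0 swap→a[0]=7 → slow++,fast++
(s=1,f=7) a[fast]=0 → fast++
(s=1,f=8) a[fast]=0 → fast++
(s=1,f=9) a[fast]=0 → fast++
(s=1,f=10) a[fast]=0 → fast++
(s=1,f=11) a[fast]=8≠0 swap→a[1]=8 → slow++,fast++
(s=2,f=12) a[fast]=0 → fast++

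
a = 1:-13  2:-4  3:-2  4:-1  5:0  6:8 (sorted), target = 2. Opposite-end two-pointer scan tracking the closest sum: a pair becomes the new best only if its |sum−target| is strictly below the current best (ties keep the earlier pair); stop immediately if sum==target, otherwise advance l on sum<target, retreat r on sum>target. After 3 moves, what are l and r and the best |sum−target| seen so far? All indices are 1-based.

[1,6] -13+8=-5 d=7 * → l++
[2,6] -4+8=4 d=2 * → r--
[2,5] -4+0=-4 d=6 → l++

l=3, r=5, best |Δ|=2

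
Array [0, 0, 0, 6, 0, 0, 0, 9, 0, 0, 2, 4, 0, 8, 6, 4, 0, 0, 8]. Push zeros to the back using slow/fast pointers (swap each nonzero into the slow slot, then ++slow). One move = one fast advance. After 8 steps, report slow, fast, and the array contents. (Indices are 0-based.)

(s=0,f=0) a[fast]=0 → fast++
(s=0,f=1) a[fast]=0 → fast++
(s=0,f=2) a[fast]=0 → fast++
(s=0,f=3) a[fast]=6≠0 swap→a[0]=6 → slow++,fast++
(s=1,f=4) a[fast]=0 → fast++
(s=1,f=5) a[fast]=0 → fast++
(s=1,f=6) a[fast]=0 → fast++
(s=1,f=7) a[fast]=9≠0 swap→a[1]=9 → slow++,fast++

slow=2, fast=8, a=[6, 9, 0, 0, 0, 0, 0, 0, 0, 0, 2, 4, 0, 8, 6, 4, 0, 0, 8]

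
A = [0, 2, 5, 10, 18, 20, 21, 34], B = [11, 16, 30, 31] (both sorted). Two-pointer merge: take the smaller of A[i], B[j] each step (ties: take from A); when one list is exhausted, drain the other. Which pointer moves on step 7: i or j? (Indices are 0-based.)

i

i=0 j=0: A[i]=0<=B[j]=11 take 0, i++
i=1 j=0: A[i]=2<=B[j]=11 take 2, i++
i=2 j=0: A[i]=5<=B[j]=11 take 5, i++
i=3 j=0: A[i]=10<=B[j]=11 take 10, i++
i=4 j=0: A[i]=18>B[j]=11 take 11, j++
i=4 j=1: A[i]=18>B[j]=16 take 16, j++
i=4 j=2: A[i]=18<=B[j]=30 take 18, i++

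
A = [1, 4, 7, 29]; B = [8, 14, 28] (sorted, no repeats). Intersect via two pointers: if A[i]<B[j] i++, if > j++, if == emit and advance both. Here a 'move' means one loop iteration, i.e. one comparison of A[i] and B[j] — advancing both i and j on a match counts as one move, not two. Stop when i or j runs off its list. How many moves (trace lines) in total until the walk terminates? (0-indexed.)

6 moves

[i=0,j=0] 1<8 → i++
[i=1,j=0] 4<8 → i++
[i=2,j=0] 7<8 → i++
[i=3,j=0] 29>8 → j++
[i=3,j=1] 29>14 → j++
[i=3,j=2] 29>28 → j++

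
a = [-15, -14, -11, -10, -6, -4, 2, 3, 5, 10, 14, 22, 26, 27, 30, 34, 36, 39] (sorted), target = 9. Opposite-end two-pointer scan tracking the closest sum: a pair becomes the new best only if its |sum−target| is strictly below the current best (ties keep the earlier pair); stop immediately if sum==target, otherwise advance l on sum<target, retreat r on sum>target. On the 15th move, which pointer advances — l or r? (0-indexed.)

[0,17] -15+39=24 d=15 * → r--
[0,16] -15+36=21 d=12 * → r--
[0,15] -15+34=19 d=10 * → r--
[0,14] -15+30=15 d=6 * → r--
[0,13] -15+27=12 d=3 * → r--
[0,12] -15+26=11 d=2 * → r--
[0,11] -15+22=7 d=2 → l++
[1,11] -14+22=8 d=1 * → l++
[2,11] -11+22=11 d=2 → r--
[2,10] -11+14=3 d=6 → l++
[3,10] -10+14=4 d=5 → l++
[4,10] -6+14=8 d=1 → l++
[5,10] -4+14=10 d=1 → r--
[5,9] -4+10=6 d=3 → l++
[6,9] 2+10=12 d=3 → r--

r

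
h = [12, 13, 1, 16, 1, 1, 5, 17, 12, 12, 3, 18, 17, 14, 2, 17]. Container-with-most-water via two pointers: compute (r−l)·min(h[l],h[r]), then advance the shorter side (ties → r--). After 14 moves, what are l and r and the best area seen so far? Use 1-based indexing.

l=1 r=16: min(12,17)*15=180 best=180 *, l++
l=2 r=16: min(13,17)*14=182 best=182 *, l++
l=3 r=16: min(1,17)*13=13 best=182, l++
l=4 r=16: min(16,17)*12=192 best=192 *, l++
l=5 r=16: min(1,17)*11=11 best=192, l++
l=6 r=16: min(1,17)*10=10 best=192, l++
l=7 r=16: min(5,17)*9=45 best=192, l++
l=8 r=16: min(17,17)*8=136 best=192, r--
l=8 r=15: min(17,2)*7=14 best=192, r--
l=8 r=14: min(17,14)*6=84 best=192, r--
l=8 r=13: min(17,17)*5=85 best=192, r--
l=8 r=12: min(17,18)*4=68 best=192, l++
l=9 r=12: min(12,18)*3=36 best=192, l++
l=10 r=12: min(12,18)*2=24 best=192, l++

l=11, r=12, best area=192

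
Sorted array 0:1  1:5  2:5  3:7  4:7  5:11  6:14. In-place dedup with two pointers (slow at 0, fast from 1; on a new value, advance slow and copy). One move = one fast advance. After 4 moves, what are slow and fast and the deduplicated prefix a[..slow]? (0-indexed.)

(s=0,f=1) a[fast]=5≠a[slow]=1 write a[1]=5 → slow++,fast++
(s=1,f=2) a[fast]=5=a[slow] dup → fast++
(s=1,f=3) a[fast]=7≠a[slow]=5 write a[2]=7 → slow++,fast++
(s=2,f=4) a[fast]=7=a[slow] dup → fast++

slow=2, fast=5, prefix=[1, 5, 7]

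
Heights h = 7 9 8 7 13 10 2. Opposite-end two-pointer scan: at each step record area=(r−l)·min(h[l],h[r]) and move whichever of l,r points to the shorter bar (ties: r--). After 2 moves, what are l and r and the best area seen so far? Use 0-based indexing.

[0,6] min(7,2)*6=12 best=12 * → r--
[0,5] min(7,10)*5=35 best=35 * → l++

l=1, r=5, best area=35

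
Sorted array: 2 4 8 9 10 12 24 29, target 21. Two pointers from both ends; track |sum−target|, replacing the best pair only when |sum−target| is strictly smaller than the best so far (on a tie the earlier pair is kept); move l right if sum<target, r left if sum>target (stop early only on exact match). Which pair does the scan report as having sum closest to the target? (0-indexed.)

[0,7] 2+29=31 d=10 * → r--
[0,6] 2+24=26 d=5 * → r--
[0,5] 2+12=14 d=7 → l++
[1,5] 4+12=16 d=5 → l++
[2,5] 8+12=20 d=1 * → l++
[3,5] 9+12=21 d=0 * → stop

pair (9, 12) with sum 21 (|Δ|=0)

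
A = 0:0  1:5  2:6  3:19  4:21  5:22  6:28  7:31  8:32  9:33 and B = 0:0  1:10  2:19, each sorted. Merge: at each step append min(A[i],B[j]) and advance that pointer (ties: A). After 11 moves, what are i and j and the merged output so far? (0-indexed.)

i=8, j=3, merged so far=[0, 0, 5, 6, 10, 19, 19, 21, 22, 28, 31]

i=0 j=0: A[i]=0<=B[j]=0 take 0, i++
i=1 j=0: A[i]=5>B[j]=0 take 0, j++
i=1 j=1: A[i]=5<=B[j]=10 take 5, i++
i=2 j=1: A[i]=6<=B[j]=10 take 6, i++
i=3 j=1: A[i]=19>B[j]=10 take 10, j++
i=3 j=2: A[i]=19<=B[j]=19 take 19, i++
i=4 j=2: A[i]=21>B[j]=19 take 19, j++
i=4 j=3: B done, take A[i]=21, i++
i=5 j=3: B done, take A[i]=22, i++
i=6 j=3: B done, take A[i]=28, i++
i=7 j=3: B done, take A[i]=31, i++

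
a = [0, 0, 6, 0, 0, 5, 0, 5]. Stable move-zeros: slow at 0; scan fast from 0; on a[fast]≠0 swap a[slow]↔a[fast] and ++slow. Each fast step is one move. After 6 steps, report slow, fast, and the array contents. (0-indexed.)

slow=2, fast=6, a=[6, 5, 0, 0, 0, 0, 0, 5]

(s=0,f=0) a[fast]=0 → fast++
(s=0,f=1) a[fast]=0 → fast++
(s=0,f=2) a[fast]=6≠0 swap→a[0]=6 → slow++,fast++
(s=1,f=3) a[fast]=0 → fast++
(s=1,f=4) a[fast]=0 → fast++
(s=1,f=5) a[fast]=5≠0 swap→a[1]=5 → slow++,fast++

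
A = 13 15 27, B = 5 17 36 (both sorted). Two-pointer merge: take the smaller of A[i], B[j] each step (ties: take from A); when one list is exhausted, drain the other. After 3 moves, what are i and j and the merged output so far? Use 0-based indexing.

[i=0,j=0] A[i]=13>B[j]=5 take 5 → j++
[i=0,j=1] A[i]=13<=B[j]=17 take 13 → i++
[i=1,j=1] A[i]=15<=B[j]=17 take 15 → i++

i=2, j=1, merged so far=[5, 13, 15]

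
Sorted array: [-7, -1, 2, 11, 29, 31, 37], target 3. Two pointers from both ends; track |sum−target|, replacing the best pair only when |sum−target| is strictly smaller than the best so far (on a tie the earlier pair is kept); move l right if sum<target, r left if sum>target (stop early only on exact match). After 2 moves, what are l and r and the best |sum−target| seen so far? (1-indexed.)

l=1, r=5, best |Δ|=21

l=1 r=7: -7+37=30 d=27 *, r--
l=1 r=6: -7+31=24 d=21 *, r--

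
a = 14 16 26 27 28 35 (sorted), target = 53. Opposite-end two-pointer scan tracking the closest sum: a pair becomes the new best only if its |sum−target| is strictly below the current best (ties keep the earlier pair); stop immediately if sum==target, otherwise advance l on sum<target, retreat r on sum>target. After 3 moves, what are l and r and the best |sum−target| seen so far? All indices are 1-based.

l=3, r=5, best |Δ|=2

[1,6] 14+35=49 d=4 * → l++
[2,6] 16+35=51 d=2 * → l++
[3,6] 26+35=61 d=8 → r--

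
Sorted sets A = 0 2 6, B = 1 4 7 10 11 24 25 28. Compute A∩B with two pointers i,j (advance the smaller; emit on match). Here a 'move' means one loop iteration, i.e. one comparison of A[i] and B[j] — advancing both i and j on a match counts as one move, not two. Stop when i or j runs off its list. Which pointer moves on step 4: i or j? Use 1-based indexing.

j

[i=1,j=1] 0<1 → i++
[i=2,j=1] 2>1 → j++
[i=2,j=2] 2<4 → i++
[i=3,j=2] 6>4 → j++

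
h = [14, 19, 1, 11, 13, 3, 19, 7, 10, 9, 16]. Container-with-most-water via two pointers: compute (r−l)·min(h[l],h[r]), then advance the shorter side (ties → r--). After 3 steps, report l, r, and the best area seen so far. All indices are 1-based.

[1,11] min(14,16)*10=140 best=140 * → l++
[2,11] min(19,16)*9=144 best=144 * → r--
[2,10] min(19,9)*8=72 best=144 → r--

l=2, r=9, best area=144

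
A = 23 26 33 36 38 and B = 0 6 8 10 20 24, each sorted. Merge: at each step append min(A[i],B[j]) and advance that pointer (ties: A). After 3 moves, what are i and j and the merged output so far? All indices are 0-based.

i=0 j=0: A[i]=23>B[j]=0 take 0, j++
i=0 j=1: A[i]=23>B[j]=6 take 6, j++
i=0 j=2: A[i]=23>B[j]=8 take 8, j++

i=0, j=3, merged so far=[0, 6, 8]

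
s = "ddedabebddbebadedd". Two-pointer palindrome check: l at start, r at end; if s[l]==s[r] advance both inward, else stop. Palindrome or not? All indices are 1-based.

[1,18] 'd'=='d' → l++,r--
[2,17] 'd'=='d' → l++,r--
[3,16] 'e'=='e' → l++,r--
[4,15] 'd'=='d' → l++,r--
[5,14] 'a'=='a' → l++,r--
[6,13] 'b'=='b' → l++,r--
[7,12] 'e'=='e' → l++,r--
[8,11] 'b'=='b' → l++,r--
[9,10] 'd'=='d' → l++,r--

palindrome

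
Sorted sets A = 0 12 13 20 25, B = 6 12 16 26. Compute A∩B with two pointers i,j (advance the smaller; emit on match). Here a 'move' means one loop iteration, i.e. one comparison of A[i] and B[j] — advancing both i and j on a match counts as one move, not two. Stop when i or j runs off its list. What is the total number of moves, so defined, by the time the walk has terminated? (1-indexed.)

i=1 j=1: 0<6, i++
i=2 j=1: 12>6, j++
i=2 j=2: 12==12 emit, i++,j++
i=3 j=3: 13<16, i++
i=4 j=3: 20>16, j++
i=4 j=4: 20<26, i++
i=5 j=4: 25<26, i++

7 moves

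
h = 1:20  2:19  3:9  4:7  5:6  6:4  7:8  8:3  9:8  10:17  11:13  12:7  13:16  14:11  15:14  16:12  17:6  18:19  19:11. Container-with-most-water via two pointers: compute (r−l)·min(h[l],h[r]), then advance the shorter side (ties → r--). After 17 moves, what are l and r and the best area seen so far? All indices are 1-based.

[1,19] min(20,11)*18=198 best=198 * → r--
[1,18] min(20,19)*17=323 best=323 * → r--
[1,17] min(20,6)*16=96 best=323 → r--
[1,16] min(20,12)*15=180 best=323 → r--
[1,15] min(20,14)*14=196 best=323 → r--
[1,14] min(20,11)*13=143 best=323 → r--
[1,13] min(20,16)*12=192 best=323 → r--
[1,12] min(20,7)*11=77 best=323 → r--
[1,11] min(20,13)*10=130 best=323 → r--
[1,10] min(20,17)*9=153 best=323 → r--
[1,9] min(20,8)*8=64 best=323 → r--
[1,8] min(20,3)*7=21 best=323 → r--
[1,7] min(20,8)*6=48 best=323 → r--
[1,6] min(20,4)*5=20 best=323 → r--
[1,5] min(20,6)*4=24 best=323 → r--
[1,4] min(20,7)*3=21 best=323 → r--
[1,3] min(20,9)*2=18 best=323 → r--

l=1, r=2, best area=323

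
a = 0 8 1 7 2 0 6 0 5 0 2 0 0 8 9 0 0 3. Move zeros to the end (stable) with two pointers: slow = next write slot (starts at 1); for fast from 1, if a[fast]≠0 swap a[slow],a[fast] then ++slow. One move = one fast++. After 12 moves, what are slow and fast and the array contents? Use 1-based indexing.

slow=8, fast=13, a=[8, 1, 7, 2, 6, 5, 2, 0, 0, 0, 0, 0, 0, 8, 9, 0, 0, 3]

(s=1,f=1) a[fast]=0 → fast++
(s=1,f=2) a[fast]=8≠0 swap→a[1]=8 → slow++,fast++
(s=2,f=3) a[fast]=1≠0 swap→a[2]=1 → slow++,fast++
(s=3,f=4) a[fast]=7≠0 swap→a[3]=7 → slow++,fast++
(s=4,f=5) a[fast]=2≠0 swap→a[4]=2 → slow++,fast++
(s=5,f=6) a[fast]=0 → fast++
(s=5,f=7) a[fast]=6≠0 swap→a[5]=6 → slow++,fast++
(s=6,f=8) a[fast]=0 → fast++
(s=6,f=9) a[fast]=5≠0 swap→a[6]=5 → slow++,fast++
(s=7,f=10) a[fast]=0 → fast++
(s=7,f=11) a[fast]=2≠0 swap→a[7]=2 → slow++,fast++
(s=8,f=12) a[fast]=0 → fast++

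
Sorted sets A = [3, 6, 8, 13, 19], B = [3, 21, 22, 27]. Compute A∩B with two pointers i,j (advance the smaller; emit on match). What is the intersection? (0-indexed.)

intersection = [3]

[i=0,j=0] 3==3 emit → i++,j++
[i=1,j=1] 6<21 → i++
[i=2,j=1] 8<21 → i++
[i=3,j=1] 13<21 → i++
[i=4,j=1] 19<21 → i++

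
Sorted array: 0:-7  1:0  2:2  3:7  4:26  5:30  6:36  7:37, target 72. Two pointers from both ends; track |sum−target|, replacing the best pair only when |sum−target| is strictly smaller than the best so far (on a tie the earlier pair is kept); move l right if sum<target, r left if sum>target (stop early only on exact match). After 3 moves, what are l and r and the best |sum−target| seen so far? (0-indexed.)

l=0 r=7: -7+37=30 d=42 *, l++
l=1 r=7: 0+37=37 d=35 *, l++
l=2 r=7: 2+37=39 d=33 *, l++

l=3, r=7, best |Δ|=33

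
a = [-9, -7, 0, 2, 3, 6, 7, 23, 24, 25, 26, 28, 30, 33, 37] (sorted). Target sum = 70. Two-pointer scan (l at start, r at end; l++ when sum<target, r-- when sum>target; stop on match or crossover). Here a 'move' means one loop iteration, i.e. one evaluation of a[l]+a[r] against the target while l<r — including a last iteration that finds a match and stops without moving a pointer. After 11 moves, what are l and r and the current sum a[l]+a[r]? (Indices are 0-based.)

l=11, r=14, sum=65

[0,14] -9+37=28 <70 → l++
[1,14] -7+37=30 <70 → l++
[2,14] 0+37=37 <70 → l++
[3,14] 2+37=39 <70 → l++
[4,14] 3+37=40 <70 → l++
[5,14] 6+37=43 <70 → l++
[6,14] 7+37=44 <70 → l++
[7,14] 23+37=60 <70 → l++
[8,14] 24+37=61 <70 → l++
[9,14] 25+37=62 <70 → l++
[10,14] 26+37=63 <70 → l++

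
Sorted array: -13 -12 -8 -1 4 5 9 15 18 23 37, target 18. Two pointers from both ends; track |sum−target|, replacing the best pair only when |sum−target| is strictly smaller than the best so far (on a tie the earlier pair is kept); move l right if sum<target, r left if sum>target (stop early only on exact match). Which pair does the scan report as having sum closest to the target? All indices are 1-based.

l=1 r=11: -13+37=24 d=6 *, r--
l=1 r=10: -13+23=10 d=8, l++
l=2 r=10: -12+23=11 d=7, l++
l=3 r=10: -8+23=15 d=3 *, l++
l=4 r=10: -1+23=22 d=4, r--
l=4 r=9: -1+18=17 d=1 *, l++
l=5 r=9: 4+18=22 d=4, r--
l=5 r=8: 4+15=19 d=1, r--
l=5 r=7: 4+9=13 d=5, l++
l=6 r=7: 5+9=14 d=4, l++

pair (-1, 18) with sum 17 (|Δ|=1)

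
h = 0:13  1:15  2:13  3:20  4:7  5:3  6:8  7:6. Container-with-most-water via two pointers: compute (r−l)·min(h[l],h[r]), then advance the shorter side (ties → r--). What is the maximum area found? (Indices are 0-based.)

[0,7] min(13,6)*7=42 best=42 * → r--
[0,6] min(13,8)*6=48 best=48 * → r--
[0,5] min(13,3)*5=15 best=48 → r--
[0,4] min(13,7)*4=28 best=48 → r--
[0,3] min(13,20)*3=39 best=48 → l++
[1,3] min(15,20)*2=30 best=48 → l++
[2,3] min(13,20)*1=13 best=48 → l++

max area = 48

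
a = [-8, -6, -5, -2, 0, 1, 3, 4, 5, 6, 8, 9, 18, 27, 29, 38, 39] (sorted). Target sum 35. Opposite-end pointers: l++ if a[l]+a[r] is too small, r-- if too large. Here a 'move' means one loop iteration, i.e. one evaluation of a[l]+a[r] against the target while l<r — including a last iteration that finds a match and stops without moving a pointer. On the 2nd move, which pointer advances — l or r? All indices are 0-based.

l

l=0 r=16: -8+39=31 <35, l++
l=1 r=16: -6+39=33 <35, l++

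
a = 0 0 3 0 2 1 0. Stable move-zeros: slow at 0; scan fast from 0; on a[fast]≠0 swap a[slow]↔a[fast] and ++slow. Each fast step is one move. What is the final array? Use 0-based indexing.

(s=0,f=0) a[fast]=0 → fast++
(s=0,f=1) a[fast]=0 → fast++
(s=0,f=2) a[fast]=3≠0 swap→a[0]=3 → slow++,fast++
(s=1,f=3) a[fast]=0 → fast++
(s=1,f=4) a[fast]=2≠0 swap→a[1]=2 → slow++,fast++
(s=2,f=5) a[fast]=1≠0 swap→a[2]=1 → slow++,fast++
(s=3,f=6) a[fast]=0 → fast++

[3, 2, 1, 0, 0, 0, 0]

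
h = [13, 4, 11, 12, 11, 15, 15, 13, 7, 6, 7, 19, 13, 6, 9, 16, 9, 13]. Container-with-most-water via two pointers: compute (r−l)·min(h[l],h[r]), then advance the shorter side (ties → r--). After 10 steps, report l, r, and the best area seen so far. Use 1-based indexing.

l=1 r=18: min(13,13)*17=221 best=221 *, r--
l=1 r=17: min(13,9)*16=144 best=221, r--
l=1 r=16: min(13,16)*15=195 best=221, l++
l=2 r=16: min(4,16)*14=56 best=221, l++
l=3 r=16: min(11,16)*13=143 best=221, l++
l=4 r=16: min(12,16)*12=144 best=221, l++
l=5 r=16: min(11,16)*11=121 best=221, l++
l=6 r=16: min(15,16)*10=150 best=221, l++
l=7 r=16: min(15,16)*9=135 best=221, l++
l=8 r=16: min(13,16)*8=104 best=221, l++

l=9, r=16, best area=221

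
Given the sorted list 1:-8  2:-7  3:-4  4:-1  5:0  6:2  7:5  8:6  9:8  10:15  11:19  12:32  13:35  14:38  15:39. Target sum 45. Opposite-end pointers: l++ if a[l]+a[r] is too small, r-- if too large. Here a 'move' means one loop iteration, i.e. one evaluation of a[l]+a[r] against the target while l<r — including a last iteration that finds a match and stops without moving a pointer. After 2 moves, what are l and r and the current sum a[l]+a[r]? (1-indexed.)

[1,15] -8+39=31 <45 → l++
[2,15] -7+39=32 <45 → l++

l=3, r=15, sum=35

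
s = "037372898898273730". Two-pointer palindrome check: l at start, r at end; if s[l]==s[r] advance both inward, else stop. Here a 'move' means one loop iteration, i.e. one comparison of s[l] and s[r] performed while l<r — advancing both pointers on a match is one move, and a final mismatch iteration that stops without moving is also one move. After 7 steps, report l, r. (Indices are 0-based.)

l=7, r=10

l=0 r=17: '0'=='0', l++,r--
l=1 r=16: '3'=='3', l++,r--
l=2 r=15: '7'=='7', l++,r--
l=3 r=14: '3'=='3', l++,r--
l=4 r=13: '7'=='7', l++,r--
l=5 r=12: '2'=='2', l++,r--
l=6 r=11: '8'=='8', l++,r--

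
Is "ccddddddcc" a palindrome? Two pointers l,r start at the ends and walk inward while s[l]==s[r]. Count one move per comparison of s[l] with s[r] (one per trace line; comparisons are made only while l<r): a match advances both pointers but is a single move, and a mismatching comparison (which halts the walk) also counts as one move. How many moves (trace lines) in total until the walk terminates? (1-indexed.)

l=1 r=10: 'c'=='c', l++,r--
l=2 r=9: 'c'=='c', l++,r--
l=3 r=8: 'd'=='d', l++,r--
l=4 r=7: 'd'=='d', l++,r--
l=5 r=6: 'd'=='d', l++,r--

5 moves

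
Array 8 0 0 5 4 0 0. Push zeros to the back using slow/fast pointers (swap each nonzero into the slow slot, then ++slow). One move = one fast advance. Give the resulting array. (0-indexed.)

[8, 5, 4, 0, 0, 0, 0]

slow=0 fast=0: a[fast]=8≠0 swap→a[0]=8, slow++,fast++
slow=1 fast=1: a[fast]=0, fast++
slow=1 fast=2: a[fast]=0, fast++
slow=1 fast=3: a[fast]=5≠0 swap→a[1]=5, slow++,fast++
slow=2 fast=4: a[fast]=4≠0 swap→a[2]=4, slow++,fast++
slow=3 fast=5: a[fast]=0, fast++
slow=3 fast=6: a[fast]=0, fast++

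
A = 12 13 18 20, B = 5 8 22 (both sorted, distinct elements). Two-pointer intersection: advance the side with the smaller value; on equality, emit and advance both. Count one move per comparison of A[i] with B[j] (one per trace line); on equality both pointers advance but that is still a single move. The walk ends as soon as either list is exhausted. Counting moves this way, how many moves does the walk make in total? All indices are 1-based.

6 moves

i=1 j=1: 12>5, j++
i=1 j=2: 12>8, j++
i=1 j=3: 12<22, i++
i=2 j=3: 13<22, i++
i=3 j=3: 18<22, i++
i=4 j=3: 20<22, i++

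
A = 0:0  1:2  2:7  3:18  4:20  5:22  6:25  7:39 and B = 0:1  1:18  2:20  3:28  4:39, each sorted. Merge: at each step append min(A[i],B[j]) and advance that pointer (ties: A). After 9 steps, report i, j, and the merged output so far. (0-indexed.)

i=6, j=3, merged so far=[0, 1, 2, 7, 18, 18, 20, 20, 22]

i=0 j=0: A[i]=0<=B[j]=1 take 0, i++
i=1 j=0: A[i]=2>B[j]=1 take 1, j++
i=1 j=1: A[i]=2<=B[j]=18 take 2, i++
i=2 j=1: A[i]=7<=B[j]=18 take 7, i++
i=3 j=1: A[i]=18<=B[j]=18 take 18, i++
i=4 j=1: A[i]=20>B[j]=18 take 18, j++
i=4 j=2: A[i]=20<=B[j]=20 take 20, i++
i=5 j=2: A[i]=22>B[j]=20 take 20, j++
i=5 j=3: A[i]=22<=B[j]=28 take 22, i++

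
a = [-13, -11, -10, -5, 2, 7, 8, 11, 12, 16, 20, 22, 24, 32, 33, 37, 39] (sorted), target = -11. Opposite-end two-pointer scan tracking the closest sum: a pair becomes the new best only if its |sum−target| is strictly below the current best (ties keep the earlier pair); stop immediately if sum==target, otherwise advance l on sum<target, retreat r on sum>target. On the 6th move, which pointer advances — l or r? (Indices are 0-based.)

[0,16] -13+39=26 d=37 * → r--
[0,15] -13+37=24 d=35 * → r--
[0,14] -13+33=20 d=31 * → r--
[0,13] -13+32=19 d=30 * → r--
[0,12] -13+24=11 d=22 * → r--
[0,11] -13+22=9 d=20 * → r--

r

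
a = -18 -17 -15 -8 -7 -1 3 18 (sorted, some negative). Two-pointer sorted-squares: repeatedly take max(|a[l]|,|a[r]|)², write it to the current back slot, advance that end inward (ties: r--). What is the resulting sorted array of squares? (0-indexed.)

l=0 r=7: |-18|<=|18| out[7]=324, r--
l=0 r=6: |-18|>|3| out[6]=324, l++
l=1 r=6: |-17|>|3| out[5]=289, l++
l=2 r=6: |-15|>|3| out[4]=225, l++
l=3 r=6: |-8|>|3| out[3]=64, l++
l=4 r=6: |-7|>|3| out[2]=49, l++
l=5 r=6: |-1|<=|3| out[1]=9, r--
l=5 r=5: |-1|<=|-1| out[0]=1, r--

[1, 9, 49, 64, 225, 289, 324, 324]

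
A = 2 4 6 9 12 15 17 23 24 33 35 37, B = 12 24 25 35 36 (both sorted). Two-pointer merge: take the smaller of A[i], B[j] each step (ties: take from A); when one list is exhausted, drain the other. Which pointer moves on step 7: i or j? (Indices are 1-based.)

[i=1,j=1] A[i]=2<=B[j]=12 take 2 → i++
[i=2,j=1] A[i]=4<=B[j]=12 take 4 → i++
[i=3,j=1] A[i]=6<=B[j]=12 take 6 → i++
[i=4,j=1] A[i]=9<=B[j]=12 take 9 → i++
[i=5,j=1] A[i]=12<=B[j]=12 take 12 → i++
[i=6,j=1] A[i]=15>B[j]=12 take 12 → j++
[i=6,j=2] A[i]=15<=B[j]=24 take 15 → i++

i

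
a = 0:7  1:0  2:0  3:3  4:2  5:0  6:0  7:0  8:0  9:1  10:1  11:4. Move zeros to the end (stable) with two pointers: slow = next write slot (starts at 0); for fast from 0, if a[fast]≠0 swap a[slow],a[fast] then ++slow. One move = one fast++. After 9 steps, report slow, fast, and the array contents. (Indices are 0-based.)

slow=3, fast=9, a=[7, 3, 2, 0, 0, 0, 0, 0, 0, 1, 1, 4]

slow=0 fast=0: a[fast]=7≠0 swap→a[0]=7, slow++,fast++
slow=1 fast=1: a[fast]=0, fast++
slow=1 fast=2: a[fast]=0, fast++
slow=1 fast=3: a[fast]=3≠0 swap→a[1]=3, slow++,fast++
slow=2 fast=4: a[fast]=2≠0 swap→a[2]=2, slow++,fast++
slow=3 fast=5: a[fast]=0, fast++
slow=3 fast=6: a[fast]=0, fast++
slow=3 fast=7: a[fast]=0, fast++
slow=3 fast=8: a[fast]=0, fast++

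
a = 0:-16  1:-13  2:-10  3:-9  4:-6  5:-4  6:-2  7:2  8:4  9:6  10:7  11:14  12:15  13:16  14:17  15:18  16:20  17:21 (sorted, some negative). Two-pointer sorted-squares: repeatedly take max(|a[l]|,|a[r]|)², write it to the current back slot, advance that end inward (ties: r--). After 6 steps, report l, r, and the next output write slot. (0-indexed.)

l=0 r=17: |-16|<=|21| out[17]=441, r--
l=0 r=16: |-16|<=|20| out[16]=400, r--
l=0 r=15: |-16|<=|18| out[15]=324, r--
l=0 r=14: |-16|<=|17| out[14]=289, r--
l=0 r=13: |-16|<=|16| out[13]=256, r--
l=0 r=12: |-16|>|15| out[12]=256, l++

l=1, r=12, next write slot=11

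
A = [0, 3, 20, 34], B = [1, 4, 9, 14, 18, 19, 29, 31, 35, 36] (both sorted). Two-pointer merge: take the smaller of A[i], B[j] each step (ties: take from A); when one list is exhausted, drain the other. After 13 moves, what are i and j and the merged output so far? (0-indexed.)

i=4, j=9, merged so far=[0, 1, 3, 4, 9, 14, 18, 19, 20, 29, 31, 34, 35]

[i=0,j=0] A[i]=0<=B[j]=1 take 0 → i++
[i=1,j=0] A[i]=3>B[j]=1 take 1 → j++
[i=1,j=1] A[i]=3<=B[j]=4 take 3 → i++
[i=2,j=1] A[i]=20>B[j]=4 take 4 → j++
[i=2,j=2] A[i]=20>B[j]=9 take 9 → j++
[i=2,j=3] A[i]=20>B[j]=14 take 14 → j++
[i=2,j=4] A[i]=20>B[j]=18 take 18 → j++
[i=2,j=5] A[i]=20>B[j]=19 take 19 → j++
[i=2,j=6] A[i]=20<=B[j]=29 take 20 → i++
[i=3,j=6] A[i]=34>B[j]=29 take 29 → j++
[i=3,j=7] A[i]=34>B[j]=31 take 31 → j++
[i=3,j=8] A[i]=34<=B[j]=35 take 34 → i++
[i=4,j=8] A done, take B[j]=35 → j++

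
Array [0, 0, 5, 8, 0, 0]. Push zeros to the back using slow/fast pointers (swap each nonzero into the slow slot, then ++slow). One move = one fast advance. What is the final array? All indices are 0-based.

slow=0 fast=0: a[fast]=0, fast++
slow=0 fast=1: a[fast]=0, fast++
slow=0 fast=2: a[fast]=5≠0 swap→a[0]=5, slow++,fast++
slow=1 fast=3: a[fast]=8≠0 swap→a[1]=8, slow++,fast++
slow=2 fast=4: a[fast]=0, fast++
slow=2 fast=5: a[fast]=0, fast++

[5, 8, 0, 0, 0, 0]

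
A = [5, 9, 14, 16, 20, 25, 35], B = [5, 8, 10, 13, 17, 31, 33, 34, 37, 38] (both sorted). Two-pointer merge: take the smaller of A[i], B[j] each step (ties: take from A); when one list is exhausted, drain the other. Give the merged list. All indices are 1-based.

[5, 5, 8, 9, 10, 13, 14, 16, 17, 20, 25, 31, 33, 34, 35, 37, 38]

i=1 j=1: A[i]=5<=B[j]=5 take 5, i++
i=2 j=1: A[i]=9>B[j]=5 take 5, j++
i=2 j=2: A[i]=9>B[j]=8 take 8, j++
i=2 j=3: A[i]=9<=B[j]=10 take 9, i++
i=3 j=3: A[i]=14>B[j]=10 take 10, j++
i=3 j=4: A[i]=14>B[j]=13 take 13, j++
i=3 j=5: A[i]=14<=B[j]=17 take 14, i++
i=4 j=5: A[i]=16<=B[j]=17 take 16, i++
i=5 j=5: A[i]=20>B[j]=17 take 17, j++
i=5 j=6: A[i]=20<=B[j]=31 take 20, i++
i=6 j=6: A[i]=25<=B[j]=31 take 25, i++
i=7 j=6: A[i]=35>B[j]=31 take 31, j++
i=7 j=7: A[i]=35>B[j]=33 take 33, j++
i=7 j=8: A[i]=35>B[j]=34 take 34, j++
i=7 j=9: A[i]=35<=B[j]=37 take 35, i++
i=8 j=9: A done, take B[j]=37, j++
i=8 j=10: A done, take B[j]=38, j++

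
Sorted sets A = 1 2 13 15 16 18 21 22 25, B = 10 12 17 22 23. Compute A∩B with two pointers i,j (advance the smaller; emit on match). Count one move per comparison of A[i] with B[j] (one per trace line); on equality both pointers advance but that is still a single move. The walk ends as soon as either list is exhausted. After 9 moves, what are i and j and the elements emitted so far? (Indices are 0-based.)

[i=0,j=0] 1<10 → i++
[i=1,j=0] 2<10 → i++
[i=2,j=0] 13>10 → j++
[i=2,j=1] 13>12 → j++
[i=2,j=2] 13<17 → i++
[i=3,j=2] 15<17 → i++
[i=4,j=2] 16<17 → i++
[i=5,j=2] 18>17 → j++
[i=5,j=3] 18<22 → i++

i=6, j=3, emitted=[]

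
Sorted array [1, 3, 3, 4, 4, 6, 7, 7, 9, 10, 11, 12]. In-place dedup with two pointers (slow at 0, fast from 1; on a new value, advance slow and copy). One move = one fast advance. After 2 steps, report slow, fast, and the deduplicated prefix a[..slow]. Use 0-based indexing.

slow=0 fast=1: a[fast]=3≠a[slow]=1 write a[1]=3, slow++,fast++
slow=1 fast=2: a[fast]=3=a[slow] dup, fast++

slow=1, fast=3, prefix=[1, 3]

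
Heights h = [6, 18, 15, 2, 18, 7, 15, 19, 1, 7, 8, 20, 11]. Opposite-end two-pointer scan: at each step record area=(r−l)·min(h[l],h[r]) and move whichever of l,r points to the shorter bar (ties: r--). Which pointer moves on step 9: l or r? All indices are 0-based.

l

[0,12] min(6,11)*12=72 best=72 * → l++
[1,12] min(18,11)*11=121 best=121 * → r--
[1,11] min(18,20)*10=180 best=180 * → l++
[2,11] min(15,20)*9=135 best=180 → l++
[3,11] min(2,20)*8=16 best=180 → l++
[4,11] min(18,20)*7=126 best=180 → l++
[5,11] min(7,20)*6=42 best=180 → l++
[6,11] min(15,20)*5=75 best=180 → l++
[7,11] min(19,20)*4=76 best=180 → l++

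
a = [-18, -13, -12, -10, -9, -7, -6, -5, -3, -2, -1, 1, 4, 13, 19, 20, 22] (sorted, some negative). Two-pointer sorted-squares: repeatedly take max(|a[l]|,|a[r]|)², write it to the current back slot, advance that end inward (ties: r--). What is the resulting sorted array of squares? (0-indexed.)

l=0 r=16: |-18|<=|22| out[16]=484, r--
l=0 r=15: |-18|<=|20| out[15]=400, r--
l=0 r=14: |-18|<=|19| out[14]=361, r--
l=0 r=13: |-18|>|13| out[13]=324, l++
l=1 r=13: |-13|<=|13| out[12]=169, r--
l=1 r=12: |-13|>|4| out[11]=169, l++
l=2 r=12: |-12|>|4| out[10]=144, l++
l=3 r=12: |-10|>|4| out[9]=100, l++
l=4 r=12: |-9|>|4| out[8]=81, l++
l=5 r=12: |-7|>|4| out[7]=49, l++
l=6 r=12: |-6|>|4| out[6]=36, l++
l=7 r=12: |-5|>|4| out[5]=25, l++
l=8 r=12: |-3|<=|4| out[4]=16, r--
l=8 r=11: |-3|>|1| out[3]=9, l++
l=9 r=11: |-2|>|1| out[2]=4, l++
l=10 r=11: |-1|<=|1| out[1]=1, r--
l=10 r=10: |-1|<=|-1| out[0]=1, r--

[1, 1, 4, 9, 16, 25, 36, 49, 81, 100, 144, 169, 169, 324, 361, 400, 484]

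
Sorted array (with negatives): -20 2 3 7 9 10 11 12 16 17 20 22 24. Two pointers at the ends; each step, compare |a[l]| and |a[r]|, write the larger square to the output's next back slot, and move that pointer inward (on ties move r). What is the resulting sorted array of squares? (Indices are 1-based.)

l=1 r=13: |-20|<=|24| out[13]=576, r--
l=1 r=12: |-20|<=|22| out[12]=484, r--
l=1 r=11: |-20|<=|20| out[11]=400, r--
l=1 r=10: |-20|>|17| out[10]=400, l++
l=2 r=10: |2|<=|17| out[9]=289, r--
l=2 r=9: |2|<=|16| out[8]=256, r--
l=2 r=8: |2|<=|12| out[7]=144, r--
l=2 r=7: |2|<=|11| out[6]=121, r--
l=2 r=6: |2|<=|10| out[5]=100, r--
l=2 r=5: |2|<=|9| out[4]=81, r--
l=2 r=4: |2|<=|7| out[3]=49, r--
l=2 r=3: |2|<=|3| out[2]=9, r--
l=2 r=2: |2|<=|2| out[1]=4, r--

[4, 9, 49, 81, 100, 121, 144, 256, 289, 400, 400, 484, 576]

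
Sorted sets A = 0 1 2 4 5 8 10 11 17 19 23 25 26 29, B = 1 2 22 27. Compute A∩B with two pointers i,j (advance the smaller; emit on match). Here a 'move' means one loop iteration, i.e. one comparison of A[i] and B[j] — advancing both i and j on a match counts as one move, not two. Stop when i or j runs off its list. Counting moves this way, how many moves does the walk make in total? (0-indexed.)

[i=0,j=0] 0<1 → i++
[i=1,j=0] 1==1 emit → i++,j++
[i=2,j=1] 2==2 emit → i++,j++
[i=3,j=2] 4<22 → i++
[i=4,j=2] 5<22 → i++
[i=5,j=2] 8<22 → i++
[i=6,j=2] 10<22 → i++
[i=7,j=2] 11<22 → i++
[i=8,j=2] 17<22 → i++
[i=9,j=2] 19<22 → i++
[i=10,j=2] 23>22 → j++
[i=10,j=3] 23<27 → i++
[i=11,j=3] 25<27 → i++
[i=12,j=3] 26<27 → i++
[i=13,j=3] 29>27 → j++

15 moves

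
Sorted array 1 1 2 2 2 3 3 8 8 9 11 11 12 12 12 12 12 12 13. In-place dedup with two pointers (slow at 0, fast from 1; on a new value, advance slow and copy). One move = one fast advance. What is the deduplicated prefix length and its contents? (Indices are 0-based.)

slow=0 fast=1: a[fast]=1=a[slow] dup, fast++
slow=0 fast=2: a[fast]=2≠a[slow]=1 write a[1]=2, slow++,fast++
slow=1 fast=3: a[fast]=2=a[slow] dup, fast++
slow=1 fast=4: a[fast]=2=a[slow] dup, fast++
slow=1 fast=5: a[fast]=3≠a[slow]=2 write a[2]=3, slow++,fast++
slow=2 fast=6: a[fast]=3=a[slow] dup, fast++
slow=2 fast=7: a[fast]=8≠a[slow]=3 write a[3]=8, slow++,fast++
slow=3 fast=8: a[fast]=8=a[slow] dup, fast++
slow=3 fast=9: a[fast]=9≠a[slow]=8 write a[4]=9, slow++,fast++
slow=4 fast=10: a[fast]=11≠a[slow]=9 write a[5]=11, slow++,fast++
slow=5 fast=11: a[fast]=11=a[slow] dup, fast++
slow=5 fast=12: a[fast]=12≠a[slow]=11 write a[6]=12, slow++,fast++
slow=6 fast=13: a[fast]=12=a[slow] dup, fast++
slow=6 fast=14: a[fast]=12=a[slow] dup, fast++
slow=6 fast=15: a[fast]=12=a[slow] dup, fast++
slow=6 fast=16: a[fast]=12=a[slow] dup, fast++
slow=6 fast=17: a[fast]=12=a[slow] dup, fast++
slow=6 fast=18: a[fast]=13≠a[slow]=12 write a[7]=13, slow++,fast++

length 8; prefix = [1, 2, 3, 8, 9, 11, 12, 13]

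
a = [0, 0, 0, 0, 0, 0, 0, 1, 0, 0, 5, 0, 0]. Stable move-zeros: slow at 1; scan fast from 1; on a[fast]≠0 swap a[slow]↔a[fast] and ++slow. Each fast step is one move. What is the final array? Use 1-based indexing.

slow=1 fast=1: a[fast]=0, fast++
slow=1 fast=2: a[fast]=0, fast++
slow=1 fast=3: a[fast]=0, fast++
slow=1 fast=4: a[fast]=0, fast++
slow=1 fast=5: a[fast]=0, fast++
slow=1 fast=6: a[fast]=0, fast++
slow=1 fast=7: a[fast]=0, fast++
slow=1 fast=8: a[fast]=1≠0 swap→a[1]=1, slow++,fast++
slow=2 fast=9: a[fast]=0, fast++
slow=2 fast=10: a[fast]=0, fast++
slow=2 fast=11: a[fast]=5≠0 swap→a[2]=5, slow++,fast++
slow=3 fast=12: a[fast]=0, fast++
slow=3 fast=13: a[fast]=0, fast++

[1, 5, 0, 0, 0, 0, 0, 0, 0, 0, 0, 0, 0]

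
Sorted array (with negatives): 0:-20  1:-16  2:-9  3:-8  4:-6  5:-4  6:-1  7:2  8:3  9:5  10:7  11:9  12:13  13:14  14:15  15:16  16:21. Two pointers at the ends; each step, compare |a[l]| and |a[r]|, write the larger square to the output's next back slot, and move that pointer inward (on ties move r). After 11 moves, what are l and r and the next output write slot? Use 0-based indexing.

[0,16] |-20|<=|21| out[16]=441 → r--
[0,15] |-20|>|16| out[15]=400 → l++
[1,15] |-16|<=|16| out[14]=256 → r--
[1,14] |-16|>|15| out[13]=256 → l++
[2,14] |-9|<=|15| out[12]=225 → r--
[2,13] |-9|<=|14| out[11]=196 → r--
[2,12] |-9|<=|13| out[10]=169 → r--
[2,11] |-9|<=|9| out[9]=81 → r--
[2,10] |-9|>|7| out[8]=81 → l++
[3,10] |-8|>|7| out[7]=64 → l++
[4,10] |-6|<=|7| out[6]=49 → r--

l=4, r=9, next write slot=5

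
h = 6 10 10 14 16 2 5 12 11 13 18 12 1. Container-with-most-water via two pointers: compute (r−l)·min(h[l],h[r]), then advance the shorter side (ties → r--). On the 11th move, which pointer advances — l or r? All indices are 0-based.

[0,12] min(6,1)*12=12 best=12 * → r--
[0,11] min(6,12)*11=66 best=66 * → l++
[1,11] min(10,12)*10=100 best=100 * → l++
[2,11] min(10,12)*9=90 best=100 → l++
[3,11] min(14,12)*8=96 best=100 → r--
[3,10] min(14,18)*7=98 best=100 → l++
[4,10] min(16,18)*6=96 best=100 → l++
[5,10] min(2,18)*5=10 best=100 → l++
[6,10] min(5,18)*4=20 best=100 → l++
[7,10] min(12,18)*3=36 best=100 → l++
[8,10] min(11,18)*2=22 best=100 → l++

l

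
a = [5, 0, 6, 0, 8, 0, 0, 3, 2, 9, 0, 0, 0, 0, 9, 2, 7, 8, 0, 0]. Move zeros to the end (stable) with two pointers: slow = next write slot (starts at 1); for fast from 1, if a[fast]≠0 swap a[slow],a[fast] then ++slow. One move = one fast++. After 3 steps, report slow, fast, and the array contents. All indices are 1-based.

(s=1,f=1) a[fast]=5≠0 swap→a[1]=5 → slow++,fast++
(s=2,f=2) a[fast]=0 → fast++
(s=2,f=3) a[fast]=6≠0 swap→a[2]=6 → slow++,fast++

slow=3, fast=4, a=[5, 6, 0, 0, 8, 0, 0, 3, 2, 9, 0, 0, 0, 0, 9, 2, 7, 8, 0, 0]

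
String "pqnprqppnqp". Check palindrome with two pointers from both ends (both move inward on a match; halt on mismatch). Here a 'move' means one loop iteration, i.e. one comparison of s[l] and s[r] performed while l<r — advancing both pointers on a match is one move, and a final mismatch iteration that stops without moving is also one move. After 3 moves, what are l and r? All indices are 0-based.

l=3, r=7

l=0 r=10: 'p'=='p', l++,r--
l=1 r=9: 'q'=='q', l++,r--
l=2 r=8: 'n'=='n', l++,r--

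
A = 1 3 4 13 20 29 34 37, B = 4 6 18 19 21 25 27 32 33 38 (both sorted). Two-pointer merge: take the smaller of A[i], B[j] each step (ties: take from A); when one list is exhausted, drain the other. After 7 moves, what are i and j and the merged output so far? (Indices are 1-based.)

i=5, j=4, merged so far=[1, 3, 4, 4, 6, 13, 18]

i=1 j=1: A[i]=1<=B[j]=4 take 1, i++
i=2 j=1: A[i]=3<=B[j]=4 take 3, i++
i=3 j=1: A[i]=4<=B[j]=4 take 4, i++
i=4 j=1: A[i]=13>B[j]=4 take 4, j++
i=4 j=2: A[i]=13>B[j]=6 take 6, j++
i=4 j=3: A[i]=13<=B[j]=18 take 13, i++
i=5 j=3: A[i]=20>B[j]=18 take 18, j++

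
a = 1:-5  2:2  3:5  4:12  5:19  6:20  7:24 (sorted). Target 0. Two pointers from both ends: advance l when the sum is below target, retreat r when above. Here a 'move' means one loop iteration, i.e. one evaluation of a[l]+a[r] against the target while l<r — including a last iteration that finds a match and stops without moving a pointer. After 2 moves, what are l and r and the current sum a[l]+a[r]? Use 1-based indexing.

l=1, r=5, sum=14

[1,7] -5+24=19 >0 → r--
[1,6] -5+20=15 >0 → r--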